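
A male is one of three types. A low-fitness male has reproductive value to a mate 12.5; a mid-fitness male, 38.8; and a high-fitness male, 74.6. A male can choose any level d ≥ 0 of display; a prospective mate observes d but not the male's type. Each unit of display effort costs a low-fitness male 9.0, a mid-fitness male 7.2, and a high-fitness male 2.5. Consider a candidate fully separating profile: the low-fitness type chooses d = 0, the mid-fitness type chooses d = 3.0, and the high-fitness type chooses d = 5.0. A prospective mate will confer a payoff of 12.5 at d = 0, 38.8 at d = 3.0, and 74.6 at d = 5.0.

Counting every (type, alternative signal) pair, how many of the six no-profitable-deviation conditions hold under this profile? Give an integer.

Mid-fitness (own payoff 38.8 − 7.2×3.0 = 17.2): to d=0 gives 12.5 → no gain ✓; to d=5.0 gives 74.6 − 7.2×5.0 = 38.6 → profitable ✗.
Low-fitness (own payoff 12.5): to d=3.0 gives 38.8 − 9.0×3.0 = 11.8 → no gain ✓; to d=5.0 gives 74.6 − 9.0×5.0 = 29.6 → profitable ✗.
High-fitness (own payoff 74.6 − 2.5×5.0 = 62.1): to d=0 gives 12.5 → no gain ✓; to d=3.0 gives 38.8 − 2.5×3.0 = 31.3 → no gain ✓.
4 of the 6 constraints hold; not an equilibrium.

4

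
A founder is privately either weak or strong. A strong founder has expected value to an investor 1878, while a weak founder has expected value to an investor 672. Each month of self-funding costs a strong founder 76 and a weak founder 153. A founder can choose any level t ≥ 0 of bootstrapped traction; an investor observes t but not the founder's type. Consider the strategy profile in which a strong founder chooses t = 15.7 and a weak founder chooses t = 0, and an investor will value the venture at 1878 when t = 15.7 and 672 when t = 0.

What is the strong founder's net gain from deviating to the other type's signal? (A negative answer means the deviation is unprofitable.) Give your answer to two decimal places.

-12.80

Playing t = 15.7 the strong founder receives 1878 − 76 × 15.7 = 684.8.
Deviating to t = 0 yields 672 instead.
Gain from deviating: 672 − 684.8 = -12.80.
The gain is negative, so the strong type's incentive-compatibility constraint is satisfied.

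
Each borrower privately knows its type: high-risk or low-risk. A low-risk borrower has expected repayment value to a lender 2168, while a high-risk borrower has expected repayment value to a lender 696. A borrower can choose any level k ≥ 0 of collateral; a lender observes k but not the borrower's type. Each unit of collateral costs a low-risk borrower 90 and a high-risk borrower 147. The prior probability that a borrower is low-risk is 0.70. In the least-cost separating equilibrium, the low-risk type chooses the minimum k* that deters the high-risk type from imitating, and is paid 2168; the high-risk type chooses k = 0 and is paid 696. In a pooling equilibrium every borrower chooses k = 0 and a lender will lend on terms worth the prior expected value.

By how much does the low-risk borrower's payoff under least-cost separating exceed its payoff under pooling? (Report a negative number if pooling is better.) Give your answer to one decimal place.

-459.6

Least-cost separating signal: k* solves 696 = 2168 − 147·k*, so k* = (2168 − 696)/147 ≈ 10.0136.
Low-risk type's separating payoff: 2168 − 90 × k* = 2168 − 90 × (2168 − 696)/147 = 2168 − 132480/147 ≈ 1266.776.
Pooling payoff: 0.70 × 2168 + 0.30 × 696 = 1726.4.
Difference: 1266.776 − 1726.4 = -459.624, i.e. -459.6 to one decimal place.
The low-risk type would prefer the pooling outcome.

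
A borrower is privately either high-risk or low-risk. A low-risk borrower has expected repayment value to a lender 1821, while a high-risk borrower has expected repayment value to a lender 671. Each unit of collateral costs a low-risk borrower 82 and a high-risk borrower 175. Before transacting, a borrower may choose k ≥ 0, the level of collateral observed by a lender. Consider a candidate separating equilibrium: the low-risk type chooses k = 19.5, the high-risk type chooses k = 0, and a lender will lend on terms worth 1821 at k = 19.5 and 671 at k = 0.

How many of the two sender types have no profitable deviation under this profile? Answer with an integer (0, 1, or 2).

High-risk type: stay at 0 → 671; mimic → 1821 − 175 × 19.5 = -1591.5. IC holds (671 ≥ -1591.5).
Low-risk type: signal → 1821 − 82 × 19.5 = 222; deviate to 0 → 671. IC fails (222 < 671).
1 of 2 constraints hold, so this profile is not an equilibrium.

1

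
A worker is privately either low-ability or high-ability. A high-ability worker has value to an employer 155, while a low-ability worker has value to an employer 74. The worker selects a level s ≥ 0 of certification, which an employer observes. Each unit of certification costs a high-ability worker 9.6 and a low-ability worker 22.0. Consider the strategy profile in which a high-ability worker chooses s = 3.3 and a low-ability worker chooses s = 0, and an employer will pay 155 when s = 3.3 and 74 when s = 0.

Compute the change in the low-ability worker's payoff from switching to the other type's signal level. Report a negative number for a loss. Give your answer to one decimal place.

8.4

Playing s = 0 the low-ability worker receives 74.
Deviating to s = 3.3 brings payment 155 at cost 22.0 × 3.3 = 72.6, netting 82.4.
Gain from deviating: 82.4 − 74 = 8.4.
The gain is positive, so the low-ability type's incentive-compatibility constraint is violated — this profile is not a separating equilibrium.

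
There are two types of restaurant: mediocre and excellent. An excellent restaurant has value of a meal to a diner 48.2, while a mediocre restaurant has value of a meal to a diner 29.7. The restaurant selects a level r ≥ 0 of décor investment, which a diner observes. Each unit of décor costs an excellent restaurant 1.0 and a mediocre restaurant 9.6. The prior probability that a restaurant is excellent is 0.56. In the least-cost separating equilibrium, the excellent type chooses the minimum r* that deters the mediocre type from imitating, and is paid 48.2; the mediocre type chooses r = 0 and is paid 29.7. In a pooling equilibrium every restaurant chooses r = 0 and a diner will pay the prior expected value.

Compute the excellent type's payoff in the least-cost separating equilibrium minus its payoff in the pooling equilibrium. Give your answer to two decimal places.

Least-cost separating signal: r* solves 29.7 = 48.2 − 9.6·r*, so r* = (48.2 − 29.7)/9.6 ≈ 1.9271.
Excellent type's separating payoff: 48.2 − 1.0 × r* = 48.2 − 1.0 × (48.2 − 29.7)/9.6 = 48.2 − 18.5/9.6 ≈ 46.2729.
Pooling payoff: 0.56 × 48.2 + 0.44 × 29.7 = 40.06.
Difference: 46.2729 − 40.06 = 6.2129, i.e. 6.21 to two decimal places.
The excellent type prefers to separate.

6.21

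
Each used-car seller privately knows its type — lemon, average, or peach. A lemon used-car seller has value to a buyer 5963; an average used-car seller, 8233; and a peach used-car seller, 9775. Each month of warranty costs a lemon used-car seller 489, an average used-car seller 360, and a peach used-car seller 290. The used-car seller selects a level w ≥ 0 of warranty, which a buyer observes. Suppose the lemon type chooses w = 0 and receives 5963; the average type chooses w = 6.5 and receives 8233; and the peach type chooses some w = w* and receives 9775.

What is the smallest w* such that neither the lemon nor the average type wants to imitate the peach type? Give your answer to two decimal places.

Lemon type (on-path payoff 5963) won't mimic when 5963 ≥ 9775 − 489·w*, i.e. w* ≥ 7.80.
Average type (on-path payoff 8233 − 360×6.5 = 5893) won't mimic when 5893 ≥ 9775 − 360·w*, i.e. w* ≥ 10.78.
Both must hold, so w* = max(7.80, 10.78) = 10.78. The average type's constraint binds.

10.78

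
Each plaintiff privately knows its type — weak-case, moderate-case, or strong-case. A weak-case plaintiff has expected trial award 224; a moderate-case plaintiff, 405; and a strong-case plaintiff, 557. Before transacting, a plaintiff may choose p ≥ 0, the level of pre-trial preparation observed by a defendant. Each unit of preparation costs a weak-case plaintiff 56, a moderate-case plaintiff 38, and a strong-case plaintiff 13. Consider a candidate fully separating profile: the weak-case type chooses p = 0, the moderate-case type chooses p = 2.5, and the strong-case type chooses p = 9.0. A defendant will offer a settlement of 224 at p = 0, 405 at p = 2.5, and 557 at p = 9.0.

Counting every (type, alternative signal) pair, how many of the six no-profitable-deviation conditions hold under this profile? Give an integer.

5

Moderate-case (own payoff 405 − 38×2.5 = 310): to p=0 gives 224 → no gain ✓; to p=9.0 gives 557 − 38×9.0 = 215 → no gain ✓.
Weak-case (own payoff 224): to p=2.5 gives 405 − 56×2.5 = 265 → profitable ✗; to p=9.0 gives 557 − 56×9.0 = 53 → no gain ✓.
Strong-case (own payoff 557 − 13×9.0 = 440): to p=0 gives 224 → no gain ✓; to p=2.5 gives 405 − 13×2.5 = 372.5 → no gain ✓.
5 of the 6 constraints hold; not an equilibrium.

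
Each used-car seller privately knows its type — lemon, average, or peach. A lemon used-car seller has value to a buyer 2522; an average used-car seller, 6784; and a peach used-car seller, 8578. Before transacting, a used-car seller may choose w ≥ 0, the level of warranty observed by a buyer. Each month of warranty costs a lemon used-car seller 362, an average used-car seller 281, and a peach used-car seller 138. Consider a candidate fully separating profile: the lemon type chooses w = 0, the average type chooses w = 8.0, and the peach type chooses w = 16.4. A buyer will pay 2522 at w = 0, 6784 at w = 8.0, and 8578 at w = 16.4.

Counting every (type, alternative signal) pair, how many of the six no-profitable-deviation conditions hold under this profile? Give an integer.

Average (own payoff 6784 − 281×8.0 = 4536): to w=0 gives 2522 → no gain ✓; to w=16.4 gives 8578 − 281×16.4 = 3969.6 → no gain ✓.
Lemon (own payoff 2522): to w=8.0 gives 6784 − 362×8.0 = 3888 → profitable ✗; to w=16.4 gives 8578 − 362×16.4 = 2641.2 → profitable ✗.
Peach (own payoff 8578 − 138×16.4 = 6314.8): to w=0 gives 2522 → no gain ✓; to w=8.0 gives 6784 − 138×8.0 = 5680 → no gain ✓.
4 of the 6 constraints hold; not an equilibrium.

4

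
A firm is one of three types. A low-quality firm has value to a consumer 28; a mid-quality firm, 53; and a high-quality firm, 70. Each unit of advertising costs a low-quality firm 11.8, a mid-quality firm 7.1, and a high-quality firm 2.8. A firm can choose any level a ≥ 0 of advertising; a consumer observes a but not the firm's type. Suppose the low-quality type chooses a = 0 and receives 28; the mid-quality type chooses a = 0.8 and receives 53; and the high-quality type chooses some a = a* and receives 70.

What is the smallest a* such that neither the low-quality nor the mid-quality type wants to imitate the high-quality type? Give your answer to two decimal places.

Mid-quality type (on-path payoff 53 − 7.1×0.8 = 47.32) won't mimic when 47.32 ≥ 70 − 7.1·a*, i.e. a* ≥ 3.19.
Low-quality type (on-path payoff 28) won't mimic when 28 ≥ 70 − 11.8·a*, i.e. a* ≥ 3.56.
Both must hold, so a* = max(3.56, 3.19) = 3.56. The low-quality type's constraint binds.

3.56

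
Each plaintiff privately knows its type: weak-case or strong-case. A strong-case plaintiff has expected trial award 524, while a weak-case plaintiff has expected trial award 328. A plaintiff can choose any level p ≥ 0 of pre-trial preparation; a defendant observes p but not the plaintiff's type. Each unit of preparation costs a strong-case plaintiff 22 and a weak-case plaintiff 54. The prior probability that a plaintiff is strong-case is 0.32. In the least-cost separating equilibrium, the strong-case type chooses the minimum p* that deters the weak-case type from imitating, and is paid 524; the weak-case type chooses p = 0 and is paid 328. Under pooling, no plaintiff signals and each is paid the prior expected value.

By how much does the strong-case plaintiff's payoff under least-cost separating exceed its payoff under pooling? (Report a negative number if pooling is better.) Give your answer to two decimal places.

Least-cost separating signal: p* solves 328 = 524 − 54·p*, so p* = (524 − 328)/54 ≈ 3.6296.
Strong-case type's separating payoff: 524 − 22 × p* = 524 − 22 × (524 − 328)/54 = 524 − 4312/54 ≈ 444.1481.
Pooling payoff: 0.32 × 524 + 0.68 × 328 = 390.72.
Difference: 444.1481 − 390.72 = 53.4281, i.e. 53.43 to two decimal places.
The strong-case type prefers to separate.

53.43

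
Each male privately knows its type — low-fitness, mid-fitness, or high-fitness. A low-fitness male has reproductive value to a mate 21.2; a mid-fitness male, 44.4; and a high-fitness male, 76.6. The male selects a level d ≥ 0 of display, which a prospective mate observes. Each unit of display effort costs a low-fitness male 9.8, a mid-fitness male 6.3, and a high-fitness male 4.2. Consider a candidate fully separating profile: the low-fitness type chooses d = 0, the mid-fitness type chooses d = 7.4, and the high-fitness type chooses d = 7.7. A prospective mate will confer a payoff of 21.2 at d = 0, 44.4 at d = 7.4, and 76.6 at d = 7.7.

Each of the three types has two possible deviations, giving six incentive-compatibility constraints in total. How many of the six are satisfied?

High-fitness (own payoff 76.6 − 4.2×7.7 = 44.26): to d=0 gives 21.2 → no gain ✓; to d=7.4 gives 44.4 − 4.2×7.4 = 13.32 → no gain ✓.
Low-fitness (own payoff 21.2): to d=7.4 gives 44.4 − 9.8×7.4 = -28.12 → no gain ✓; to d=7.7 gives 76.6 − 9.8×7.7 = 1.14 → no gain ✓.
Mid-fitness (own payoff 44.4 − 6.3×7.4 = -2.22): to d=0 gives 21.2 → profitable ✗; to d=7.7 gives 76.6 − 6.3×7.7 = 28.09 → profitable ✗.
4 of the 6 constraints hold; not an equilibrium.

4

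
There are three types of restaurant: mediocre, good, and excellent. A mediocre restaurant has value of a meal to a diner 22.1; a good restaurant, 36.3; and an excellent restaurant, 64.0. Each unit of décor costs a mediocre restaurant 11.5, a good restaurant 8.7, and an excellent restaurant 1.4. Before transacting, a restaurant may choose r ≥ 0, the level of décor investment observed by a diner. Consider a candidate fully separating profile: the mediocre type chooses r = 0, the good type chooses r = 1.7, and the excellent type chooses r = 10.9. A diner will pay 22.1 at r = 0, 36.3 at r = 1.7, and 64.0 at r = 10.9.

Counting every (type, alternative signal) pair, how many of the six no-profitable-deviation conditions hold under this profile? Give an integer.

Excellent (own payoff 64.0 − 1.4×10.9 = 48.74): to r=0 gives 22.1 → no gain ✓; to r=1.7 gives 36.3 − 1.4×1.7 = 33.92 → no gain ✓.
Good (own payoff 36.3 − 8.7×1.7 = 21.51): to r=0 gives 22.1 → profitable ✗; to r=10.9 gives 64.0 − 8.7×10.9 = -30.83 → no gain ✓.
Mediocre (own payoff 22.1): to r=1.7 gives 36.3 − 11.5×1.7 = 16.75 → no gain ✓; to r=10.9 gives 64.0 − 11.5×10.9 = -61.35 → no gain ✓.
5 of the 6 constraints hold; not an equilibrium.

5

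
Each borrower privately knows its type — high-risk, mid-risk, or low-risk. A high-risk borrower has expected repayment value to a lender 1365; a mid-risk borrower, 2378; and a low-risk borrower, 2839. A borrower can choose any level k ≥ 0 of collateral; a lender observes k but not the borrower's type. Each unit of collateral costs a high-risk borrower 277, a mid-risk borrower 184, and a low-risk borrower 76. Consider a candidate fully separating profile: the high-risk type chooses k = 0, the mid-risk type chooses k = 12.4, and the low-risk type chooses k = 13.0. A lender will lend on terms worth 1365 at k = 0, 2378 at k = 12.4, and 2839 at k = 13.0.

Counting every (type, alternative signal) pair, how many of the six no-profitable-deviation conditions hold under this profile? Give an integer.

4

Mid-risk (own payoff 2378 − 184×12.4 = 96.4): to k=0 gives 1365 → profitable ✗; to k=13.0 gives 2839 − 184×13.0 = 447 → profitable ✗.
Low-risk (own payoff 2839 − 76×13.0 = 1851): to k=0 gives 1365 → no gain ✓; to k=12.4 gives 2378 − 76×12.4 = 1435.6 → no gain ✓.
High-risk (own payoff 1365): to k=12.4 gives 2378 − 277×12.4 = -1056.8 → no gain ✓; to k=13.0 gives 2839 − 277×13.0 = -762 → no gain ✓.
4 of the 6 constraints hold; not an equilibrium.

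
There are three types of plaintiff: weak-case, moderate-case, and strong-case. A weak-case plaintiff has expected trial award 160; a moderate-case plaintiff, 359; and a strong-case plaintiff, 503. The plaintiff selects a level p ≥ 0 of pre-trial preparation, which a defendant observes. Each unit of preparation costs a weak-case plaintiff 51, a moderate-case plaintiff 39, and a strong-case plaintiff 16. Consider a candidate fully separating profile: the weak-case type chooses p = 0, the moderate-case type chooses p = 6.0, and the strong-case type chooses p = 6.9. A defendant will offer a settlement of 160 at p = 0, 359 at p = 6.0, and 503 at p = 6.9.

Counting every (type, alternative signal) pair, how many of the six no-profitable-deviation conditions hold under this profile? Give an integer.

4

Moderate-case (own payoff 359 − 39×6.0 = 125): to p=0 gives 160 → profitable ✗; to p=6.9 gives 503 − 39×6.9 = 233.9 → profitable ✗.
Weak-case (own payoff 160): to p=6.0 gives 359 − 51×6.0 = 53 → no gain ✓; to p=6.9 gives 503 − 51×6.9 = 151.1 → no gain ✓.
Strong-case (own payoff 503 − 16×6.9 = 392.6): to p=0 gives 160 → no gain ✓; to p=6.0 gives 359 − 16×6.0 = 263 → no gain ✓.
4 of the 6 constraints hold; not an equilibrium.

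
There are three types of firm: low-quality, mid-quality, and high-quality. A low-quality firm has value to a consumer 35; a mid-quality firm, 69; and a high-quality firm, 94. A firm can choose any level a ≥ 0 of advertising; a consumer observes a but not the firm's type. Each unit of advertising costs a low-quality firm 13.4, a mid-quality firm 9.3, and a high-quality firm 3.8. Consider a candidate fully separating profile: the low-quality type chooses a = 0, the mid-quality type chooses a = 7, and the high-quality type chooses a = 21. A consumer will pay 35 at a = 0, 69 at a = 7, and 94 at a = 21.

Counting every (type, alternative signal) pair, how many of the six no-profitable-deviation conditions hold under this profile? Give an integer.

Mid-quality (own payoff 69 − 9.3×7 = 3.9): to a=0 gives 35 → profitable ✗; to a=21 gives 94 − 9.3×21 = -101.3 → no gain ✓.
High-quality (own payoff 94 − 3.8×21 = 14.2): to a=0 gives 35 → profitable ✗; to a=7 gives 69 − 3.8×7 = 42.4 → profitable ✗.
Low-quality (own payoff 35): to a=7 gives 69 − 13.4×7 = -24.8 → no gain ✓; to a=21 gives 94 − 13.4×21 = -187.4 → no gain ✓.
3 of the 6 constraints hold; not an equilibrium.

3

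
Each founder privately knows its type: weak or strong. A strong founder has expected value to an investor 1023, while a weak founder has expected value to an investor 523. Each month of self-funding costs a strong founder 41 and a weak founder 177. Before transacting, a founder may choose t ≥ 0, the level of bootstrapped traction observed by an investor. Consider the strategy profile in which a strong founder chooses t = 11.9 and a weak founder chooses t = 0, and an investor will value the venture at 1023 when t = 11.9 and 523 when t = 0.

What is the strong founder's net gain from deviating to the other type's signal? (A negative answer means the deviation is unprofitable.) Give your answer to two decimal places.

Playing t = 11.9 the strong founder receives 1023 − 41 × 11.9 = 535.1.
Deviating to t = 0 yields 523 instead.
Gain from deviating: 523 − 535.1 = -12.10.
The gain is negative, so the strong type's incentive-compatibility constraint is satisfied.

-12.10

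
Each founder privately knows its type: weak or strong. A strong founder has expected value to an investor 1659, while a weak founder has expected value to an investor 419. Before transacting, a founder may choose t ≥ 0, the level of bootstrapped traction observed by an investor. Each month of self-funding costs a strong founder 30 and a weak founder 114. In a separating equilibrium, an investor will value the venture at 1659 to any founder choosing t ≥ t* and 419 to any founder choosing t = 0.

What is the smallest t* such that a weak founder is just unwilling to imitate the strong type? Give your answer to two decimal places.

A weak founder choosing t = 0 receives 419.
Imitating at t* instead would pay 1659 at cost 114·t*, netting 1659 − 114·t*.
Indifference: 419 = 1659 − 114·t*, so t* = (1659 − 419) / 114 ≈ 10.88.
At t* the weak type's incentive constraint just binds; the strong type strictly prefers t* since its per-unit cost is lower.

10.88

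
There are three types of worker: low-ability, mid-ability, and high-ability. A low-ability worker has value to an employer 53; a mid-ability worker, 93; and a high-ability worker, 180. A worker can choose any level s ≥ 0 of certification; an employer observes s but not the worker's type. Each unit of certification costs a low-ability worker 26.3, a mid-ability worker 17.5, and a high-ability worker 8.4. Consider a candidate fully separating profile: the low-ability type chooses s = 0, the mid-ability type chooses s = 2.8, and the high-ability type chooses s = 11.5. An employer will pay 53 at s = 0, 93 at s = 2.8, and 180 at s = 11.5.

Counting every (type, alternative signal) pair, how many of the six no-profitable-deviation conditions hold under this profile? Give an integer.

Mid-ability (own payoff 93 − 17.5×2.8 = 44): to s=0 gives 53 → profitable ✗; to s=11.5 gives 180 − 17.5×11.5 = -21.25 → no gain ✓.
High-ability (own payoff 180 − 8.4×11.5 = 83.4): to s=0 gives 53 → no gain ✓; to s=2.8 gives 93 − 8.4×2.8 = 69.48 → no gain ✓.
Low-ability (own payoff 53): to s=2.8 gives 93 − 26.3×2.8 = 19.36 → no gain ✓; to s=11.5 gives 180 − 26.3×11.5 = -122.45 → no gain ✓.
5 of the 6 constraints hold; not an equilibrium.

5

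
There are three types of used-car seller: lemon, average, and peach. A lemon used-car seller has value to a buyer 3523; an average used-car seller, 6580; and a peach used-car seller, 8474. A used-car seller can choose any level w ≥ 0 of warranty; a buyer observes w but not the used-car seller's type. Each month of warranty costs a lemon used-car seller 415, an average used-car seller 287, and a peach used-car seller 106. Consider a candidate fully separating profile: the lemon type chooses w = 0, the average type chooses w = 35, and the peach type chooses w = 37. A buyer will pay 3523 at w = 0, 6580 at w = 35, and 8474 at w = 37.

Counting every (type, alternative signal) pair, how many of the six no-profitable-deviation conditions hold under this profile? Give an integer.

Lemon (own payoff 3523): to w=35 gives 6580 − 415×35 = -7945 → no gain ✓; to w=37 gives 8474 − 415×37 = -6881 → no gain ✓.
Average (own payoff 6580 − 287×35 = -3465): to w=0 gives 3523 → profitable ✗; to w=37 gives 8474 − 287×37 = -2145 → profitable ✗.
Peach (own payoff 8474 − 106×37 = 4552): to w=0 gives 3523 → no gain ✓; to w=35 gives 6580 − 106×35 = 2870 → no gain ✓.
4 of the 6 constraints hold; not an equilibrium.

4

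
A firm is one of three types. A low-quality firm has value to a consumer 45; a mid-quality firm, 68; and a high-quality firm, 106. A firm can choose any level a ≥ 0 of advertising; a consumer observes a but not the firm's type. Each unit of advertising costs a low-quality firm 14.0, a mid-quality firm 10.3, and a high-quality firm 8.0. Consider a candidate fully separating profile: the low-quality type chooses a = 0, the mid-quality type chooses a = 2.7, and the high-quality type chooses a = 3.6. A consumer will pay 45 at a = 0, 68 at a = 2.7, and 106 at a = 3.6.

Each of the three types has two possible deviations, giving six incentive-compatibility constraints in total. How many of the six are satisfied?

Mid-quality (own payoff 68 − 10.3×2.7 = 40.19): to a=0 gives 45 → profitable ✗; to a=3.6 gives 106 − 10.3×3.6 = 68.92 → profitable ✗.
Low-quality (own payoff 45): to a=2.7 gives 68 − 14.0×2.7 = 30.2 → no gain ✓; to a=3.6 gives 106 − 14.0×3.6 = 55.6 → profitable ✗.
High-quality (own payoff 106 − 8.0×3.6 = 77.2): to a=0 gives 45 → no gain ✓; to a=2.7 gives 68 − 8.0×2.7 = 46.4 → no gain ✓.
3 of the 6 constraints hold; not an equilibrium.

3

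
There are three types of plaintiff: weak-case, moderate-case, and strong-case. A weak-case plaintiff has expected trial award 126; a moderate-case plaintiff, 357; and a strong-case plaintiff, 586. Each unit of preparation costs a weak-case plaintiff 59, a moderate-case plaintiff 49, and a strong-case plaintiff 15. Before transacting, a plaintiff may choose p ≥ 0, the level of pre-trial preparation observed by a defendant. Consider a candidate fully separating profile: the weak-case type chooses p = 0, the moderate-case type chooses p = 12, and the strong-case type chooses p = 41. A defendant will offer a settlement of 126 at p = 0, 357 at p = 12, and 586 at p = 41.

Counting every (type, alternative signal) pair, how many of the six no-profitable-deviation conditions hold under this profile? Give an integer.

3

Weak-case (own payoff 126): to p=12 gives 357 − 59×12 = -351 → no gain ✓; to p=41 gives 586 − 59×41 = -1833 → no gain ✓.
Strong-case (own payoff 586 − 15×41 = -29): to p=0 gives 126 → profitable ✗; to p=12 gives 357 − 15×12 = 177 → profitable ✗.
Moderate-case (own payoff 357 − 49×12 = -231): to p=0 gives 126 → profitable ✗; to p=41 gives 586 − 49×41 = -1423 → no gain ✓.
3 of the 6 constraints hold; not an equilibrium.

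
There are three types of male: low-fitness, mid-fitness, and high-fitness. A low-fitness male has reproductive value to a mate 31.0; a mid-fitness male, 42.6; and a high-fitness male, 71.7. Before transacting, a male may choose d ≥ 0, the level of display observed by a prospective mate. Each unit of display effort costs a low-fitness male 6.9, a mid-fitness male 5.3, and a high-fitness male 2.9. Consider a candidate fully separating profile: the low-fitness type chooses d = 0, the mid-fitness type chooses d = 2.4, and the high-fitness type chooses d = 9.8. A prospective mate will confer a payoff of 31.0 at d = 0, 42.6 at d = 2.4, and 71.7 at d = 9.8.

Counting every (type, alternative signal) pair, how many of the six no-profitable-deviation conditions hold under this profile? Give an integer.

5

Mid-fitness (own payoff 42.6 − 5.3×2.4 = 29.88): to d=0 gives 31.0 → profitable ✗; to d=9.8 gives 71.7 − 5.3×9.8 = 19.76 → no gain ✓.
High-fitness (own payoff 71.7 − 2.9×9.8 = 43.28): to d=0 gives 31.0 → no gain ✓; to d=2.4 gives 42.6 − 2.9×2.4 = 35.64 → no gain ✓.
Low-fitness (own payoff 31.0): to d=2.4 gives 42.6 − 6.9×2.4 = 26.04 → no gain ✓; to d=9.8 gives 71.7 − 6.9×9.8 = 4.08 → no gain ✓.
5 of the 6 constraints hold; not an equilibrium.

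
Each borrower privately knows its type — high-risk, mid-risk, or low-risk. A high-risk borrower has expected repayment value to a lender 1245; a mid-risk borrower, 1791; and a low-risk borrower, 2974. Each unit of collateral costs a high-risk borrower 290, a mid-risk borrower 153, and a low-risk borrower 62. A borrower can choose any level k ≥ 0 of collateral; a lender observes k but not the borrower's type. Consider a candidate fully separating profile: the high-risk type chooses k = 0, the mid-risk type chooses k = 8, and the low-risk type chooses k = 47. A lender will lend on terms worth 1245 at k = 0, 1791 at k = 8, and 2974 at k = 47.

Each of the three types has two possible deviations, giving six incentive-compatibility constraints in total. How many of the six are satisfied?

3

High-risk (own payoff 1245): to k=8 gives 1791 − 290×8 = -529 → no gain ✓; to k=47 gives 2974 − 290×47 = -10656 → no gain ✓.
Mid-risk (own payoff 1791 − 153×8 = 567): to k=0 gives 1245 → profitable ✗; to k=47 gives 2974 − 153×47 = -4217 → no gain ✓.
Low-risk (own payoff 2974 − 62×47 = 60): to k=0 gives 1245 → profitable ✗; to k=8 gives 1791 − 62×8 = 1295 → profitable ✗.
3 of the 6 constraints hold; not an equilibrium.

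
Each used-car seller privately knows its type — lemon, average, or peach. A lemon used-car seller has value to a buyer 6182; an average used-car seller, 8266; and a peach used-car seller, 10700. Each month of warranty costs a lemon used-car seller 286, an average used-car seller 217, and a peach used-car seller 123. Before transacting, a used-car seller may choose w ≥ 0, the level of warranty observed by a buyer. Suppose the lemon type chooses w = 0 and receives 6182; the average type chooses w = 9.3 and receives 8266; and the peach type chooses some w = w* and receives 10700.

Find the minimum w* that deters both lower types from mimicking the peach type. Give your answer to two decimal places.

20.52

Average type (on-path payoff 8266 − 217×9.3 = 6247.9) won't mimic when 6247.9 ≥ 10700 − 217·w*, i.e. w* ≥ 20.52.
Lemon type (on-path payoff 6182) won't mimic when 6182 ≥ 10700 − 286·w*, i.e. w* ≥ 15.80.
Both must hold, so w* = max(15.80, 20.52) = 20.52. The average type's constraint binds.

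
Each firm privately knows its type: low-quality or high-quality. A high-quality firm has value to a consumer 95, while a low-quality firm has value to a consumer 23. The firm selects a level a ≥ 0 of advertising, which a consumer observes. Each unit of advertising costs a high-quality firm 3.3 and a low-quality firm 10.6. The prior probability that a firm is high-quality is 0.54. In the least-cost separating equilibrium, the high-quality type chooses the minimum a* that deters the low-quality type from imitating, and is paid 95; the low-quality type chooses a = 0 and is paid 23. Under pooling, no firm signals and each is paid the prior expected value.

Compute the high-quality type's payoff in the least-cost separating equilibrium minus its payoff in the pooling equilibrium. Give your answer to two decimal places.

10.70

Least-cost separating signal: a* solves 23 = 95 − 10.6·a*, so a* = (95 − 23)/10.6 ≈ 6.7925.
High-quality type's separating payoff: 95 − 3.3 × a* = 95 − 3.3 × (95 − 23)/10.6 = 95 − 237.6/10.6 ≈ 72.5849.
Pooling payoff: 0.54 × 95 + 0.46 × 23 = 61.88.
Difference: 72.5849 − 61.88 = 10.7049, i.e. 10.70 to two decimal places.
The high-quality type prefers to separate.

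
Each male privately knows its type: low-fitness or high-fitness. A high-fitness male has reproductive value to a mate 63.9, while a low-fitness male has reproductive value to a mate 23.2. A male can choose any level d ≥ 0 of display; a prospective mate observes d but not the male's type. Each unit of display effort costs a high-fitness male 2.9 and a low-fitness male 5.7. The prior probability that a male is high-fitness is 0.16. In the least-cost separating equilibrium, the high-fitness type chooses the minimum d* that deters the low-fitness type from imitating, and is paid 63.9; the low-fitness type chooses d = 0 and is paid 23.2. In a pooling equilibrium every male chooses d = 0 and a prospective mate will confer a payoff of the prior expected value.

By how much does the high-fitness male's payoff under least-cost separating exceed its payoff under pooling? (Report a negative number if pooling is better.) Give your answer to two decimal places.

Least-cost separating signal: d* solves 23.2 = 63.9 − 5.7·d*, so d* = (63.9 − 23.2)/5.7 ≈ 7.1404.
High-fitness type's separating payoff: 63.9 − 2.9 × d* = 63.9 − 2.9 × (63.9 − 23.2)/5.7 = 63.9 − 118.03/5.7 ≈ 43.1930.
Pooling payoff: 0.16 × 63.9 + 0.84 × 23.2 = 29.712.
Difference: 43.1930 − 29.712 = 13.481, i.e. 13.48 to two decimal places.
The high-fitness type prefers to separate.

13.48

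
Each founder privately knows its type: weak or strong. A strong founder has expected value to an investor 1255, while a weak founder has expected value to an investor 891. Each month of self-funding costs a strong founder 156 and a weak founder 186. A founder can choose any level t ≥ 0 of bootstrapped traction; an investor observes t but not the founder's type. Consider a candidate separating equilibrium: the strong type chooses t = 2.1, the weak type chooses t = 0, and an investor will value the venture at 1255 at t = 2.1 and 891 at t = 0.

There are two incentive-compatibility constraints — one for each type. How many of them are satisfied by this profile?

2

Weak type: stay at 0 → 891; mimic → 1255 − 186 × 2.1 = 864.4. IC holds (891 ≥ 864.4).
Strong type: signal → 1255 − 156 × 2.1 = 927.4; deviate to 0 → 891. IC holds (927.4 ≥ 891).
2 of 2 constraints hold, so this is a separating equilibrium.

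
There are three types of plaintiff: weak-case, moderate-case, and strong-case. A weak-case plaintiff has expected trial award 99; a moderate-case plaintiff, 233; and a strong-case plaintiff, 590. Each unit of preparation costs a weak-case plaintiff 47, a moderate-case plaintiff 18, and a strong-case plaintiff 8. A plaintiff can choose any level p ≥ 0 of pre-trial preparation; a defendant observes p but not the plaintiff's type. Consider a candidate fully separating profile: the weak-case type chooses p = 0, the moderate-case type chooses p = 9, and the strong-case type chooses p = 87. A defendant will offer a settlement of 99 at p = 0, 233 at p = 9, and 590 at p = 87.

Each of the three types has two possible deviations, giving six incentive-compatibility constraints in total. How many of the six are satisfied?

Weak-case (own payoff 99): to p=9 gives 233 − 47×9 = -190 → no gain ✓; to p=87 gives 590 − 47×87 = -3499 → no gain ✓.
Strong-case (own payoff 590 − 8×87 = -106): to p=0 gives 99 → profitable ✗; to p=9 gives 233 − 8×9 = 161 → profitable ✗.
Moderate-case (own payoff 233 − 18×9 = 71): to p=0 gives 99 → profitable ✗; to p=87 gives 590 − 18×87 = -976 → no gain ✓.
3 of the 6 constraints hold; not an equilibrium.

3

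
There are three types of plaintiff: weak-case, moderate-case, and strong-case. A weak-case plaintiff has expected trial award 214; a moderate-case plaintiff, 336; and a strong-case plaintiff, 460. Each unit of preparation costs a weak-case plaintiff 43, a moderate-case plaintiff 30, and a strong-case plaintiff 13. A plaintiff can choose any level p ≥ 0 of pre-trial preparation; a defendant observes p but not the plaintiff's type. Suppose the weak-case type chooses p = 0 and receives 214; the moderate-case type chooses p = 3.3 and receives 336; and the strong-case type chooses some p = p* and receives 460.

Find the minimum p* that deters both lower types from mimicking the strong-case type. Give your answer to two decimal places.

Moderate-case type (on-path payoff 336 − 30×3.3 = 237) won't mimic when 237 ≥ 460 − 30·p*, i.e. p* ≥ 7.43.
Weak-case type (on-path payoff 214) won't mimic when 214 ≥ 460 − 43·p*, i.e. p* ≥ 5.72.
Both must hold, so p* = max(5.72, 7.43) = 7.43. The moderate-case type's constraint binds.

7.43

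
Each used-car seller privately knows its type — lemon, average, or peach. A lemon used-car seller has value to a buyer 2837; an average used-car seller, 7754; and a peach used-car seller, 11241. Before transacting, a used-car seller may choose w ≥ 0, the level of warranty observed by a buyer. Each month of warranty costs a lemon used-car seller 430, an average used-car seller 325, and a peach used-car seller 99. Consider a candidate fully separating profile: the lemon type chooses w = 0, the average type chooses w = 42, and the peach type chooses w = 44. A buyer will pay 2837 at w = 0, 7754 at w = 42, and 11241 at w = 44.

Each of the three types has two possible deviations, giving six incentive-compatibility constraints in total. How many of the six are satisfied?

4

Peach (own payoff 11241 − 99×44 = 6885): to w=0 gives 2837 → no gain ✓; to w=42 gives 7754 − 99×42 = 3596 → no gain ✓.
Lemon (own payoff 2837): to w=42 gives 7754 − 430×42 = -10306 → no gain ✓; to w=44 gives 11241 − 430×44 = -7679 → no gain ✓.
Average (own payoff 7754 − 325×42 = -5896): to w=0 gives 2837 → profitable ✗; to w=44 gives 11241 − 325×44 = -3059 → profitable ✗.
4 of the 6 constraints hold; not an equilibrium.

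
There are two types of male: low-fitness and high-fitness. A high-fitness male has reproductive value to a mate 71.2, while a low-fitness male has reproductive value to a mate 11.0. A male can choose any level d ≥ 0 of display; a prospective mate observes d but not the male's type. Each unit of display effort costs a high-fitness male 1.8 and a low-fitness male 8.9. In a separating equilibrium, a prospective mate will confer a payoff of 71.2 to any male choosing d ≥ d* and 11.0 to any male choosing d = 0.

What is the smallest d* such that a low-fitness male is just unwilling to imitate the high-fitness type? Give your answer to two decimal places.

6.76

A low-fitness male choosing d = 0 receives 11.0.
Imitating at d* instead would pay 71.2 at cost 8.9·d*, netting 71.2 − 8.9·d*.
Indifference: 11.0 = 71.2 − 8.9·d*, so d* = (71.2 − 11.0) / 8.9 ≈ 6.76.
This is the low-fitness type's binding incentive-compatibility constraint; any d ≥ 6.76 sustains separation on that side.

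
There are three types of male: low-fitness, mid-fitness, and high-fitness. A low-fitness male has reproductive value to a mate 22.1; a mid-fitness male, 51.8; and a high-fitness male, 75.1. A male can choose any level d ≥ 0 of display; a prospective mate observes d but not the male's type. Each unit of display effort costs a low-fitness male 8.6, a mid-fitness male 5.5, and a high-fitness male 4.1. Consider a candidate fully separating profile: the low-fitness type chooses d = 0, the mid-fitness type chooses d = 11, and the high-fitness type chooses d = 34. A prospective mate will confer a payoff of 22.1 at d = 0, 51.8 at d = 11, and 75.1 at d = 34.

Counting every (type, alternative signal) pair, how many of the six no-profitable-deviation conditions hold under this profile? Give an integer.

3

Low-fitness (own payoff 22.1): to d=11 gives 51.8 − 8.6×11 = -42.8 → no gain ✓; to d=34 gives 75.1 − 8.6×34 = -217.3 → no gain ✓.
Mid-fitness (own payoff 51.8 − 5.5×11 = -8.7): to d=0 gives 22.1 → profitable ✗; to d=34 gives 75.1 − 5.5×34 = -111.9 → no gain ✓.
High-fitness (own payoff 75.1 − 4.1×34 = -64.3): to d=0 gives 22.1 → profitable ✗; to d=11 gives 51.8 − 4.1×11 = 6.7 → profitable ✗.
3 of the 6 constraints hold; not an equilibrium.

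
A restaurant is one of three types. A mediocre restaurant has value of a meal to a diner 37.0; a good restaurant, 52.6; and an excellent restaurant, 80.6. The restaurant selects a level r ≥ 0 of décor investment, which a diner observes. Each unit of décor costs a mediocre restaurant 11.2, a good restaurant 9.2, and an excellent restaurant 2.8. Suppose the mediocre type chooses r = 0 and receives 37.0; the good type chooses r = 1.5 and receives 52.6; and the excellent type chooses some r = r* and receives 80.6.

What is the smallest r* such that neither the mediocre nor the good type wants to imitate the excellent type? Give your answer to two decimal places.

4.54

Good type (on-path payoff 52.6 − 9.2×1.5 = 38.8) won't mimic when 38.8 ≥ 80.6 − 9.2·r*, i.e. r* ≥ 4.54.
Mediocre type (on-path payoff 37.0) won't mimic when 37.0 ≥ 80.6 − 11.2·r*, i.e. r* ≥ 3.89.
Both must hold, so r* = max(3.89, 4.54) = 4.54. The good type's constraint binds.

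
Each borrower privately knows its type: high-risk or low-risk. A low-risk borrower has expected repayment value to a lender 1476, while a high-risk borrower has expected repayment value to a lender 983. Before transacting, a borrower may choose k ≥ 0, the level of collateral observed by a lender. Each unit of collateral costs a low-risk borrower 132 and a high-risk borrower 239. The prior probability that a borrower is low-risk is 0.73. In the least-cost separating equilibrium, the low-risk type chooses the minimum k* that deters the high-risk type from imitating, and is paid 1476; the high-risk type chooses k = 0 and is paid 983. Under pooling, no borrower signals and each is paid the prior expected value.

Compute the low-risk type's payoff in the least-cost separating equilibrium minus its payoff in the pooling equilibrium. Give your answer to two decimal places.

Least-cost separating signal: k* solves 983 = 1476 − 239·k*, so k* = (1476 − 983)/239 ≈ 2.0628.
Low-risk type's separating payoff: 1476 − 132 × k* = 1476 − 132 × (1476 − 983)/239 = 1476 − 65076/239 ≈ 1203.7155.
Pooling payoff: 0.73 × 1476 + 0.27 × 983 = 1342.89.
Difference: 1203.7155 − 1342.89 = -139.1745, i.e. -139.17 to two decimal places.
The low-risk type would prefer the pooling outcome.

-139.17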